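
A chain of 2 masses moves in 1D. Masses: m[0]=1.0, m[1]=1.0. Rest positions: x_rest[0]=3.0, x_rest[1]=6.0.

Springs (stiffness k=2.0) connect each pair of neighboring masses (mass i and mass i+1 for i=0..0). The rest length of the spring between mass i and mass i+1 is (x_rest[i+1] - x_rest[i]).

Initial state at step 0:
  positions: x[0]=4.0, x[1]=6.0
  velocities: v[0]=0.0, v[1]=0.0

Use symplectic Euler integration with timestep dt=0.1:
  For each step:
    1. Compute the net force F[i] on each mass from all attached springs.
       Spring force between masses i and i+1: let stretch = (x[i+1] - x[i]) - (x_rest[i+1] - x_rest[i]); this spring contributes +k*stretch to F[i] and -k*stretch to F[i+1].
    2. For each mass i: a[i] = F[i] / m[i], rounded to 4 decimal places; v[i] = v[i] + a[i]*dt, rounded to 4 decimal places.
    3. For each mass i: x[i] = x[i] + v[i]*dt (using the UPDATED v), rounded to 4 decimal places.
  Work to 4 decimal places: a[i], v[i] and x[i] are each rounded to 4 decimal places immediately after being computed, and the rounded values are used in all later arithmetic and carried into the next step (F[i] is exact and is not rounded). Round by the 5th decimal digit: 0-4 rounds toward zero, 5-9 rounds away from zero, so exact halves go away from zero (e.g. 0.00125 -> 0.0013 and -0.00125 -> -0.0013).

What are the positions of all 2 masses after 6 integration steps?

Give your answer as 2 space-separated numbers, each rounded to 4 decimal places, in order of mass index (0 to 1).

Step 0: x=[4.0000 6.0000] v=[0.0000 0.0000]
Step 1: x=[3.9800 6.0200] v=[-0.2000 0.2000]
Step 2: x=[3.9408 6.0592] v=[-0.3920 0.3920]
Step 3: x=[3.8840 6.1160] v=[-0.5683 0.5683]
Step 4: x=[3.8118 6.1882] v=[-0.7219 0.7219]
Step 5: x=[3.7271 6.2729] v=[-0.8466 0.8466]
Step 6: x=[3.6334 6.3666] v=[-0.9374 0.9374]

Answer: 3.6334 6.3666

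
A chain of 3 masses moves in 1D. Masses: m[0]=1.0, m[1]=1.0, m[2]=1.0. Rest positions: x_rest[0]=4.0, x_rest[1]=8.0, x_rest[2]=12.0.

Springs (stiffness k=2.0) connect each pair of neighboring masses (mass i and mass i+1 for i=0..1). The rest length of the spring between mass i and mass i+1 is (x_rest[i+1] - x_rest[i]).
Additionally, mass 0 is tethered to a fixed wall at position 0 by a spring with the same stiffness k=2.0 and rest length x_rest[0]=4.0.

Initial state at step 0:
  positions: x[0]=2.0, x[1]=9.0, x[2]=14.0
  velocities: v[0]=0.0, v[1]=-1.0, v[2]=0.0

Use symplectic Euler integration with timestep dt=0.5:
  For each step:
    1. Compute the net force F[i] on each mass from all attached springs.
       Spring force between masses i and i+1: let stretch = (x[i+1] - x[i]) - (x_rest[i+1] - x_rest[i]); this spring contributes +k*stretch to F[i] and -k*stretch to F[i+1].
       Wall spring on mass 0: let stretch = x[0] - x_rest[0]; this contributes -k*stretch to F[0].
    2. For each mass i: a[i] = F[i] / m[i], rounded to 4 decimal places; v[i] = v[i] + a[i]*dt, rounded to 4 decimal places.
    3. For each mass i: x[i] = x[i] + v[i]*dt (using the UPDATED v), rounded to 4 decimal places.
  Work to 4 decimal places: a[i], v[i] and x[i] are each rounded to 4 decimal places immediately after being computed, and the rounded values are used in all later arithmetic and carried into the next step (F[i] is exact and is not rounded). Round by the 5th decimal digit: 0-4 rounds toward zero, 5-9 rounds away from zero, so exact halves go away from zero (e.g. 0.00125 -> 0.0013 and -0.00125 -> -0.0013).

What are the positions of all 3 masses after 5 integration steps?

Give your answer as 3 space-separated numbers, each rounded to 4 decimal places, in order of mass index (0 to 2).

Answer: 3.0625 7.2500 11.4063

Derivation:
Step 0: x=[2.0000 9.0000 14.0000] v=[0.0000 -1.0000 0.0000]
Step 1: x=[4.5000 7.5000 13.5000] v=[5.0000 -3.0000 -1.0000]
Step 2: x=[6.2500 7.5000 12.0000] v=[3.5000 0.0000 -3.0000]
Step 3: x=[5.5000 9.1250 10.2500] v=[-1.5000 3.2500 -3.5000]
Step 4: x=[3.8125 9.5000 9.9375] v=[-3.3750 0.7500 -0.6250]
Step 5: x=[3.0625 7.2500 11.4063] v=[-1.5000 -4.5000 2.9375]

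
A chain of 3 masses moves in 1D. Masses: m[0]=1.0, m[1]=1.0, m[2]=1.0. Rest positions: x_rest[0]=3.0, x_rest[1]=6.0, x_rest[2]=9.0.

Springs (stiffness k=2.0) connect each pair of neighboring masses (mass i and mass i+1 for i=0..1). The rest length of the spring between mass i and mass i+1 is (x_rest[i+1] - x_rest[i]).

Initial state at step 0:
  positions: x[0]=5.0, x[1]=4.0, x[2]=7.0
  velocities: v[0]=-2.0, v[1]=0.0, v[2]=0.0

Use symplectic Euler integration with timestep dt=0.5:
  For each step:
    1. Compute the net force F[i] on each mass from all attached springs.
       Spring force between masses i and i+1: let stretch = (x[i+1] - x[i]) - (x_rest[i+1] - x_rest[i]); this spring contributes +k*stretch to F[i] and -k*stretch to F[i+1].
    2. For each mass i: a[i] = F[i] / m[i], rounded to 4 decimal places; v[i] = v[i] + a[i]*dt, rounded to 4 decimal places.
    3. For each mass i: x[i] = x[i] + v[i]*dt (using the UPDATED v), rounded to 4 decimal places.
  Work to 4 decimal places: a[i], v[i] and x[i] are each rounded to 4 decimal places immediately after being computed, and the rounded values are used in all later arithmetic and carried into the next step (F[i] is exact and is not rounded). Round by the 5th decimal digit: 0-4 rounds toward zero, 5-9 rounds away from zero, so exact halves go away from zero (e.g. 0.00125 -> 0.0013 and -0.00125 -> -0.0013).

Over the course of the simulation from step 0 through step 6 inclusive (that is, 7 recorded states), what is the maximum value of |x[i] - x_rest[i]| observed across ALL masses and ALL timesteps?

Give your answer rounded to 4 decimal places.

Answer: 4.0625

Derivation:
Step 0: x=[5.0000 4.0000 7.0000] v=[-2.0000 0.0000 0.0000]
Step 1: x=[2.0000 6.0000 7.0000] v=[-6.0000 4.0000 0.0000]
Step 2: x=[-0.5000 6.5000 8.0000] v=[-5.0000 1.0000 2.0000]
Step 3: x=[-1.0000 4.2500 9.7500] v=[-1.0000 -4.5000 3.5000]
Step 4: x=[-0.3750 2.1250 10.2500] v=[1.2500 -4.2500 1.0000]
Step 5: x=[0.0000 2.8125 8.1875] v=[0.7500 1.3750 -4.1250]
Step 6: x=[0.2813 4.7813 4.9375] v=[0.5625 3.9375 -6.5000]
Max displacement = 4.0625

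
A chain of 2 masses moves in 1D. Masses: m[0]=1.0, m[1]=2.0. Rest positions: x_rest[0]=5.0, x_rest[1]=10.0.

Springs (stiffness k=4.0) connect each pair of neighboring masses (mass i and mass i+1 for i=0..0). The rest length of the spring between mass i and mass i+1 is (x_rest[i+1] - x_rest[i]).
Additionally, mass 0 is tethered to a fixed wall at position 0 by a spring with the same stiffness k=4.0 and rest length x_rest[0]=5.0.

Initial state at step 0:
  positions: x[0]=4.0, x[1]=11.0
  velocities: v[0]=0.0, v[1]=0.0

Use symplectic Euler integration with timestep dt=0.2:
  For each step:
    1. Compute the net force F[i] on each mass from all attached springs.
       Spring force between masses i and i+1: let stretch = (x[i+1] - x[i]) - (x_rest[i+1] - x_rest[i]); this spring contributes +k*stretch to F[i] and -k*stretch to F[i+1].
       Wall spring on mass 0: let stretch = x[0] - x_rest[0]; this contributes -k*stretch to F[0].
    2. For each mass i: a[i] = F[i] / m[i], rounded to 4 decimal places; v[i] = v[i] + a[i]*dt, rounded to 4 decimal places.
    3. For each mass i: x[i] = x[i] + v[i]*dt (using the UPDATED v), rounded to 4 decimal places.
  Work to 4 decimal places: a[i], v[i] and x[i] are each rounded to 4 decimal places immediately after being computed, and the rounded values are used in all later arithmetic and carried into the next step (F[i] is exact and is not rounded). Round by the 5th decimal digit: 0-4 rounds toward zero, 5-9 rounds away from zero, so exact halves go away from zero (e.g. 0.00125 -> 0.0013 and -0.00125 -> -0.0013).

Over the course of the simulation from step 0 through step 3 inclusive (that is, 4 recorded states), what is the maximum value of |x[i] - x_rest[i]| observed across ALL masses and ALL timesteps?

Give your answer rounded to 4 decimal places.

Step 0: x=[4.0000 11.0000] v=[0.0000 0.0000]
Step 1: x=[4.4800 10.8400] v=[2.4000 -0.8000]
Step 2: x=[5.2608 10.5712] v=[3.9040 -1.3440]
Step 3: x=[6.0495 10.2776] v=[3.9437 -1.4682]
Max displacement = 1.0495

Answer: 1.0495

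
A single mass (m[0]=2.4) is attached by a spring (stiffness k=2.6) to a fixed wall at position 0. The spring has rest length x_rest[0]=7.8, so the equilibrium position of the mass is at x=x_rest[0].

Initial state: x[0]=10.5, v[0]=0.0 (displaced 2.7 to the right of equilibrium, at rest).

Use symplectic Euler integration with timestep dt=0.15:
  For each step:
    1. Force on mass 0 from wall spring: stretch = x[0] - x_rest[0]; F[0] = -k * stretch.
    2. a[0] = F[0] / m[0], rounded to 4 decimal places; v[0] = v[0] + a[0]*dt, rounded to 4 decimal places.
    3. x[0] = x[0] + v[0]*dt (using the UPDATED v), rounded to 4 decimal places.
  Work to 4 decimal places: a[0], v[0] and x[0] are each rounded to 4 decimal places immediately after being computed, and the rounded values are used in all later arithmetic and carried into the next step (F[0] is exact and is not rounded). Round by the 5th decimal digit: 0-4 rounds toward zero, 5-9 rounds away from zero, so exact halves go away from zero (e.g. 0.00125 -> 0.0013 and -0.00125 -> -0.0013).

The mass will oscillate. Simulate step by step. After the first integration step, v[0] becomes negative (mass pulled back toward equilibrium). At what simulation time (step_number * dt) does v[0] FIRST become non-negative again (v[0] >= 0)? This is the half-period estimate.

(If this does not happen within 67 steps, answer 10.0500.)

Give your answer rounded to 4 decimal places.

Answer: 3.1500

Derivation:
Step 0: x=[10.5000] v=[0.0000]
Step 1: x=[10.4342] v=[-0.4388]
Step 2: x=[10.3042] v=[-0.8669]
Step 3: x=[10.1131] v=[-1.2738]
Step 4: x=[9.8656] v=[-1.6497]
Step 5: x=[9.5678] v=[-1.9854]
Step 6: x=[9.2269] v=[-2.2727]
Step 7: x=[8.8512] v=[-2.5046]
Step 8: x=[8.4499] v=[-2.6754]
Step 9: x=[8.0328] v=[-2.7810]
Step 10: x=[7.6100] v=[-2.8188]
Step 11: x=[7.1918] v=[-2.7879]
Step 12: x=[6.7884] v=[-2.6891]
Step 13: x=[6.4097] v=[-2.5247]
Step 14: x=[6.0649] v=[-2.2988]
Step 15: x=[5.7624] v=[-2.0168]
Step 16: x=[5.5095] v=[-1.6857]
Step 17: x=[5.3125] v=[-1.3135]
Step 18: x=[5.1761] v=[-0.9093]
Step 19: x=[5.1037] v=[-0.4829]
Step 20: x=[5.0970] v=[-0.0448]
Step 21: x=[5.1562] v=[0.3944]
First v>=0 after going negative at step 21, time=3.1500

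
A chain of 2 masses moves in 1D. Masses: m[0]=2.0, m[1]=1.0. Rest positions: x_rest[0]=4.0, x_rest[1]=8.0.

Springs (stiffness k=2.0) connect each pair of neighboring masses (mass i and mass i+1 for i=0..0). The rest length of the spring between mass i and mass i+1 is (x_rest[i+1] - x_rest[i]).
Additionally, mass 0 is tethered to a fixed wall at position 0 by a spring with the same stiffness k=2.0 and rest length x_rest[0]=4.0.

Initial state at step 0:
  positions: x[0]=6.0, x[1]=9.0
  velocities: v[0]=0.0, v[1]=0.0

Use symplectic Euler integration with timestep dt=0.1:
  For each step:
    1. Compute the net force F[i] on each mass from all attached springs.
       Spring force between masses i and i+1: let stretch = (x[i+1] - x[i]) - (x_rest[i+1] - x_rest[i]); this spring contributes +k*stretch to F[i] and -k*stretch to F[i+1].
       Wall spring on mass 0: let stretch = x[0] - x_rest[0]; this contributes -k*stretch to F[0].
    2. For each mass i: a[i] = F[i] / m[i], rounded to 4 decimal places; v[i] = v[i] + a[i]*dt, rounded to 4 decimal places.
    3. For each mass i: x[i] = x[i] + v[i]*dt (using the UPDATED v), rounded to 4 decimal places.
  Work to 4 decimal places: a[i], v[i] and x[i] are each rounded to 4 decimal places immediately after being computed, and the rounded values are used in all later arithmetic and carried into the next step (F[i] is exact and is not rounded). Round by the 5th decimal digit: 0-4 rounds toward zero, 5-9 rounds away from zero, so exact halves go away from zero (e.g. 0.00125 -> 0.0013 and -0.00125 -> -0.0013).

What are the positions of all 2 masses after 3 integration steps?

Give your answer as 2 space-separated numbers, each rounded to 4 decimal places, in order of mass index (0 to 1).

Step 0: x=[6.0000 9.0000] v=[0.0000 0.0000]
Step 1: x=[5.9700 9.0200] v=[-0.3000 0.2000]
Step 2: x=[5.9108 9.0590] v=[-0.5920 0.3900]
Step 3: x=[5.8240 9.1150] v=[-0.8683 0.5604]

Answer: 5.8240 9.1150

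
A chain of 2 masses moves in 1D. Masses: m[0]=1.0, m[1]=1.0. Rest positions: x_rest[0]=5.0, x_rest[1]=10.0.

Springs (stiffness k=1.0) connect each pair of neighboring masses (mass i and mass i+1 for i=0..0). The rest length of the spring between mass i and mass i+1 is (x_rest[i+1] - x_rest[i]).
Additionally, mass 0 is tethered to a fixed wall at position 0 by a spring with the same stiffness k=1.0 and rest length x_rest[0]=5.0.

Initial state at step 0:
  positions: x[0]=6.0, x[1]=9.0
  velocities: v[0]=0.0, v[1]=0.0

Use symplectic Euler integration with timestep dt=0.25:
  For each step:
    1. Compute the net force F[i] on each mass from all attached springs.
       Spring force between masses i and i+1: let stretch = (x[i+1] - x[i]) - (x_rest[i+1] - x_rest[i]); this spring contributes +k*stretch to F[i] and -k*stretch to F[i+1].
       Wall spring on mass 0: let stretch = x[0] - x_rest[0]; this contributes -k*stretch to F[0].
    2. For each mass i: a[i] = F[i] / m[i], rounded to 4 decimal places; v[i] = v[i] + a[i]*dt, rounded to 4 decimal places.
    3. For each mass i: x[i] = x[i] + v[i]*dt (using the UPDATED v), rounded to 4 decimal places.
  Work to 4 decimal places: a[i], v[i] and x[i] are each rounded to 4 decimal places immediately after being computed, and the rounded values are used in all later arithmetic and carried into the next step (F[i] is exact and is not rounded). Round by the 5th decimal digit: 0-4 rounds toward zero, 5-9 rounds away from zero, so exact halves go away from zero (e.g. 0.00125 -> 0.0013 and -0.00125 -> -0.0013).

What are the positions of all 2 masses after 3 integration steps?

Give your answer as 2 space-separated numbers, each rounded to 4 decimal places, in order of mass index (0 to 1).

Answer: 5.0262 9.6556

Derivation:
Step 0: x=[6.0000 9.0000] v=[0.0000 0.0000]
Step 1: x=[5.8125 9.1250] v=[-0.7500 0.5000]
Step 2: x=[5.4688 9.3555] v=[-1.3750 0.9219]
Step 3: x=[5.0262 9.6556] v=[-1.7705 1.2002]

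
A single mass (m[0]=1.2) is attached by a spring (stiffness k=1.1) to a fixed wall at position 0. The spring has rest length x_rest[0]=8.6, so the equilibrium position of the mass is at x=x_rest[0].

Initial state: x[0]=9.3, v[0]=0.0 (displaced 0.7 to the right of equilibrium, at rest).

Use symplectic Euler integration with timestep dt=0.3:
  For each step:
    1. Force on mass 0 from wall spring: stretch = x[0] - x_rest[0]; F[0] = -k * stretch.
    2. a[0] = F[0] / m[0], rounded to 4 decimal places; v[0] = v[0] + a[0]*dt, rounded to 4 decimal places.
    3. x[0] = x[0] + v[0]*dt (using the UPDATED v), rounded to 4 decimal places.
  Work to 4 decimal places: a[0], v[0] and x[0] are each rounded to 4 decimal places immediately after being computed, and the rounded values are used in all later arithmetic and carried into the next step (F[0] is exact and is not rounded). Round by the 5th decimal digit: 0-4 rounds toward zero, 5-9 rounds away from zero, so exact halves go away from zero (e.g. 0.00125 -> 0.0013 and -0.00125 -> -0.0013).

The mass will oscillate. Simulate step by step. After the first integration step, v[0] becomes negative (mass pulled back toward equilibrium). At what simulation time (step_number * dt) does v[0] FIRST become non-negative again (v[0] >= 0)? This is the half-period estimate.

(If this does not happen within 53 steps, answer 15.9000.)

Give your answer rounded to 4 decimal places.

Answer: 3.3000

Derivation:
Step 0: x=[9.3000] v=[0.0000]
Step 1: x=[9.2423] v=[-0.1925]
Step 2: x=[9.1316] v=[-0.3691]
Step 3: x=[8.9770] v=[-0.5153]
Step 4: x=[8.7913] v=[-0.6190]
Step 5: x=[8.5898] v=[-0.6716]
Step 6: x=[8.3892] v=[-0.6688]
Step 7: x=[8.2060] v=[-0.6108]
Step 8: x=[8.0553] v=[-0.5024]
Step 9: x=[7.9495] v=[-0.3526]
Step 10: x=[7.8974] v=[-0.1737]
Step 11: x=[7.9033] v=[0.0195]
First v>=0 after going negative at step 11, time=3.3000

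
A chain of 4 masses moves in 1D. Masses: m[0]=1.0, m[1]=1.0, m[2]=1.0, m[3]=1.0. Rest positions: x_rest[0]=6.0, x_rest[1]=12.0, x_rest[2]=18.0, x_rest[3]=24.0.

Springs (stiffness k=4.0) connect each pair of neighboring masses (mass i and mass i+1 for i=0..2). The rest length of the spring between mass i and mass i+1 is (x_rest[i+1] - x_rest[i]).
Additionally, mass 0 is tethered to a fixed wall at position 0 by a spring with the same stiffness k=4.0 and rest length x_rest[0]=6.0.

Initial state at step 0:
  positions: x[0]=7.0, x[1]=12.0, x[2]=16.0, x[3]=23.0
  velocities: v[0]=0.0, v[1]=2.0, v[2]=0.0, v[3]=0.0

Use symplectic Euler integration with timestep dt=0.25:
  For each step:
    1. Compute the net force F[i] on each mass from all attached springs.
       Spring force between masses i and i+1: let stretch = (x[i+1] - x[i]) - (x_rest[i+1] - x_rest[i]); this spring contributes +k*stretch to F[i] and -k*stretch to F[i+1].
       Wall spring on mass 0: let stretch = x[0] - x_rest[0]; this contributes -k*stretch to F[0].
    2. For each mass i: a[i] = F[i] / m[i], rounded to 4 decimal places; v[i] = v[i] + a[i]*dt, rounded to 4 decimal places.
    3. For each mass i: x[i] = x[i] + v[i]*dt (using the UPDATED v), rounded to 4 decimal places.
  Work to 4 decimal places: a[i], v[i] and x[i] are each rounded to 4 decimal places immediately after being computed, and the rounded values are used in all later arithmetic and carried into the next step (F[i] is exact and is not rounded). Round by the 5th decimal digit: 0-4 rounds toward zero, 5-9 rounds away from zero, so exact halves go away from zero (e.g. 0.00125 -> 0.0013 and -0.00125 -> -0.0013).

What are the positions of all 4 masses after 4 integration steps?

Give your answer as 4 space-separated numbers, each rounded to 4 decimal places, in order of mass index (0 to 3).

Answer: 5.0742 11.7422 18.8633 23.2227

Derivation:
Step 0: x=[7.0000 12.0000 16.0000 23.0000] v=[0.0000 2.0000 0.0000 0.0000]
Step 1: x=[6.5000 12.2500 16.7500 22.7500] v=[-2.0000 1.0000 3.0000 -1.0000]
Step 2: x=[5.8125 12.1875 17.8750 22.5000] v=[-2.7500 -0.2500 4.5000 -1.0000]
Step 3: x=[5.2656 11.9531 18.7344 22.5938] v=[-2.1875 -0.9375 3.4375 0.3750]
Step 4: x=[5.0742 11.7422 18.8633 23.2227] v=[-0.7656 -0.8437 0.5156 2.5156]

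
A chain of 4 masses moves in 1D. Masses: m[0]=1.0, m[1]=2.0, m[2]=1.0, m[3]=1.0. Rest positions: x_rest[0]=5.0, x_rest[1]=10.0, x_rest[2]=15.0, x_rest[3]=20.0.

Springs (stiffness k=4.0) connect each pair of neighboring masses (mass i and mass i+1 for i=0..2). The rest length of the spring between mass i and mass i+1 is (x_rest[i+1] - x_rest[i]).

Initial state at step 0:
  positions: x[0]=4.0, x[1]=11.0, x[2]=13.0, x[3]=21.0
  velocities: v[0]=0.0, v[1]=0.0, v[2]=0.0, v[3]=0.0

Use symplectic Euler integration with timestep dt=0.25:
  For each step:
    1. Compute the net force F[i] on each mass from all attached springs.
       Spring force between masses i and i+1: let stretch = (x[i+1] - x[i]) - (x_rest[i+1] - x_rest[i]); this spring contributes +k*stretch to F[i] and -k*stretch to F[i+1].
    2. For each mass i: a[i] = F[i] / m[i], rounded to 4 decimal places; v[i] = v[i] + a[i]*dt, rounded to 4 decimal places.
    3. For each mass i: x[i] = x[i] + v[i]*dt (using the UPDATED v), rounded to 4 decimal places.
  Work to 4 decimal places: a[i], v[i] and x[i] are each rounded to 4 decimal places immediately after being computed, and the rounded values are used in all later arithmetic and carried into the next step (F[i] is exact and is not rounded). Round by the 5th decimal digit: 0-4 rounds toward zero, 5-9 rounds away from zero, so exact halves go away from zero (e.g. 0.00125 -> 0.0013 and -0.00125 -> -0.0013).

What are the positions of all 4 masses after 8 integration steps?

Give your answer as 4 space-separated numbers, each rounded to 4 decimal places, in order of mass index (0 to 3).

Answer: 4.4854 10.5975 14.0428 20.2779

Derivation:
Step 0: x=[4.0000 11.0000 13.0000 21.0000] v=[0.0000 0.0000 0.0000 0.0000]
Step 1: x=[4.5000 10.3750 14.5000 20.2500] v=[2.0000 -2.5000 6.0000 -3.0000]
Step 2: x=[5.2188 9.5313 16.4063 19.3125] v=[2.8750 -3.3750 7.6250 -3.7500]
Step 3: x=[5.7657 9.0079 17.3204 18.8985] v=[2.1875 -2.0938 3.6562 -1.6562]
Step 4: x=[5.8731 9.1183 16.5509 19.3399] v=[0.4297 0.4414 -3.0782 1.7657]
Step 5: x=[5.5418 9.7521 14.6205 20.3341] v=[-1.3251 2.5351 -7.7218 3.9767]
Step 6: x=[5.0131 10.4682 12.9014 21.1499] v=[-2.1148 2.8642 -6.8766 3.2631]
Step 7: x=[4.5982 10.8065 12.6361 21.1536] v=[-1.6597 1.3533 -1.0613 0.0146]
Step 8: x=[4.4854 10.5975 14.0428 20.2779] v=[-0.4514 -0.8361 5.6266 -3.5029]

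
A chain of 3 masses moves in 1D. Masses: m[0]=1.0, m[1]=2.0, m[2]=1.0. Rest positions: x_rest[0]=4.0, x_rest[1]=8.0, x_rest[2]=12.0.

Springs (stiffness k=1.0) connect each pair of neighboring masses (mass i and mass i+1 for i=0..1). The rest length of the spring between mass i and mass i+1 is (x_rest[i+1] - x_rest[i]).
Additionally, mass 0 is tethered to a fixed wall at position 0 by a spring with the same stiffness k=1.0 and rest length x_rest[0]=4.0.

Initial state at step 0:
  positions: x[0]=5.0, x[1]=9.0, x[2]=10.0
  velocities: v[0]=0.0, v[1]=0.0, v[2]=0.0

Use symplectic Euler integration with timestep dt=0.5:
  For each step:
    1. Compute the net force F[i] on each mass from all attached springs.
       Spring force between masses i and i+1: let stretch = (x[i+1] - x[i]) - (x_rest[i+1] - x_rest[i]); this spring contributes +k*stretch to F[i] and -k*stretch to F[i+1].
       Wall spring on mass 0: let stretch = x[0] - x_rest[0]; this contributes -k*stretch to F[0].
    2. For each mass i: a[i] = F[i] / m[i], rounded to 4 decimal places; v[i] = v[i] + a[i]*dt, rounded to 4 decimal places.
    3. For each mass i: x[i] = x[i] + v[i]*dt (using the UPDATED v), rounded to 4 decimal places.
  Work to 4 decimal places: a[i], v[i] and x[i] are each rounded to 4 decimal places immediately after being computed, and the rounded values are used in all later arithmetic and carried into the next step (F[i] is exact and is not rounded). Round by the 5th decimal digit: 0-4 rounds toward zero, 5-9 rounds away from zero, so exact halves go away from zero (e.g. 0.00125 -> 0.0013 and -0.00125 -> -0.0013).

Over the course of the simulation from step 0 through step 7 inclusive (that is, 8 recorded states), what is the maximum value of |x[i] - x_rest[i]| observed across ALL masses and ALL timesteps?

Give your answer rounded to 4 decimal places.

Step 0: x=[5.0000 9.0000 10.0000] v=[0.0000 0.0000 0.0000]
Step 1: x=[4.7500 8.6250 10.7500] v=[-0.5000 -0.7500 1.5000]
Step 2: x=[4.2813 8.0313 11.9688] v=[-0.9375 -1.1875 2.4375]
Step 3: x=[3.6797 7.4610 13.2032] v=[-1.2032 -1.1406 2.4688]
Step 4: x=[3.1035 7.1358 14.0021] v=[-1.1524 -0.6504 1.5977]
Step 5: x=[2.7595 7.1649 14.0844] v=[-0.6880 0.0581 0.1646]
Step 6: x=[2.8270 7.5083 13.4368] v=[0.1350 0.6867 -1.2952]
Step 7: x=[3.3581 8.0076 12.3071] v=[1.0622 0.9985 -2.2595]
Max displacement = 2.0844

Answer: 2.0844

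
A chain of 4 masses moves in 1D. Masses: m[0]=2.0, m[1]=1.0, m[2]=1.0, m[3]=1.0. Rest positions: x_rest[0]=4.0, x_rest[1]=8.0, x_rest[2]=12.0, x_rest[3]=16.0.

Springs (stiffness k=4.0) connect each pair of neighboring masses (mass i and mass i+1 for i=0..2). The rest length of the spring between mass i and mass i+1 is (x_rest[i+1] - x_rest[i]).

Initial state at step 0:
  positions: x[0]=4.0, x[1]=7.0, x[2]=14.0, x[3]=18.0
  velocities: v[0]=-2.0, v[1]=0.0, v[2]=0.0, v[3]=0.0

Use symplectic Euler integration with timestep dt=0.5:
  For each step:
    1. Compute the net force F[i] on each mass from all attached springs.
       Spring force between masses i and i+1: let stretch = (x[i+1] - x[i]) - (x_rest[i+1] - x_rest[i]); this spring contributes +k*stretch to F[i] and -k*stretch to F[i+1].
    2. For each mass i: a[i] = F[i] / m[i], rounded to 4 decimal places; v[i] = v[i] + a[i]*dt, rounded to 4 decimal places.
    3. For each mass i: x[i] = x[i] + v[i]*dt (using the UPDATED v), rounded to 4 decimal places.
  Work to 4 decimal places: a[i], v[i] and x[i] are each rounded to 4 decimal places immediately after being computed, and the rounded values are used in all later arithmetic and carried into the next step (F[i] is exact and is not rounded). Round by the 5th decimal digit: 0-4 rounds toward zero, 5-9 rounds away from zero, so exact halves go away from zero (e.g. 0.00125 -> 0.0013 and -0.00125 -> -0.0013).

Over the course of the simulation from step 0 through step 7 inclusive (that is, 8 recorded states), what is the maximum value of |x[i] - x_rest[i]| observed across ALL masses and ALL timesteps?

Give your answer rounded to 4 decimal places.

Answer: 4.2500

Derivation:
Step 0: x=[4.0000 7.0000 14.0000 18.0000] v=[-2.0000 0.0000 0.0000 0.0000]
Step 1: x=[2.5000 11.0000 11.0000 18.0000] v=[-3.0000 8.0000 -6.0000 0.0000]
Step 2: x=[3.2500 6.5000 15.0000 15.0000] v=[1.5000 -9.0000 8.0000 -6.0000]
Step 3: x=[3.6250 7.2500 10.5000 16.0000] v=[0.7500 1.5000 -9.0000 2.0000]
Step 4: x=[3.8125 7.6250 8.2500 15.5000] v=[0.3750 0.7500 -4.5000 -1.0000]
Step 5: x=[3.9063 4.8125 12.6250 11.7500] v=[0.1875 -5.6250 8.7500 -7.5000]
Step 6: x=[2.4532 8.9063 8.3125 12.8750] v=[-2.9063 8.1876 -8.6250 2.2500]
Step 7: x=[2.2266 5.9532 9.1563 13.4375] v=[-0.4532 -5.9062 1.6876 1.1250]
Max displacement = 4.2500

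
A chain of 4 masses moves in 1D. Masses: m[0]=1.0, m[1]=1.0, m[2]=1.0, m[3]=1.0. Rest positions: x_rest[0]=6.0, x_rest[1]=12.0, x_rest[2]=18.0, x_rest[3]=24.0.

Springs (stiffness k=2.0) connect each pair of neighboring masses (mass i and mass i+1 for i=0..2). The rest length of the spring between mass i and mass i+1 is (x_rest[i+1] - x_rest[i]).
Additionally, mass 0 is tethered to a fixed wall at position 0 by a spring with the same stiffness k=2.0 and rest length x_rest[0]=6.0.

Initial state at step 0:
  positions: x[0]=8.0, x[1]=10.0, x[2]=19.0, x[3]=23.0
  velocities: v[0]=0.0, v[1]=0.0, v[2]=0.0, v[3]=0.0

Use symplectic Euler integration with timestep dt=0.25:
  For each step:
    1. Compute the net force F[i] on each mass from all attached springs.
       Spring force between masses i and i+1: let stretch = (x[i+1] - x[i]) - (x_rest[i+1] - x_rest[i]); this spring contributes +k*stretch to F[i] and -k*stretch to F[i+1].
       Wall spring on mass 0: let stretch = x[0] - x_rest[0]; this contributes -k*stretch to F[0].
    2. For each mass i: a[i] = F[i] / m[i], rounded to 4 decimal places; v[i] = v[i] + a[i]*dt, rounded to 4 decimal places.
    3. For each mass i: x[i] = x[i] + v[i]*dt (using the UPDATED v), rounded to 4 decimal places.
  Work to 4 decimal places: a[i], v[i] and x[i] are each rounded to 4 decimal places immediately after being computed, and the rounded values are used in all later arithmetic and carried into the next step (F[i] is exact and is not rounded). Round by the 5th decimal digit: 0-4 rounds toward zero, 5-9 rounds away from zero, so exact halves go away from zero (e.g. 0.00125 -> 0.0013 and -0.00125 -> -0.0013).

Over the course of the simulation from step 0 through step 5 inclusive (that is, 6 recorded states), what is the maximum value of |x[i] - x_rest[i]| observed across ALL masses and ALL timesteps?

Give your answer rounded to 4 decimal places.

Answer: 2.0184

Derivation:
Step 0: x=[8.0000 10.0000 19.0000 23.0000] v=[0.0000 0.0000 0.0000 0.0000]
Step 1: x=[7.2500 10.8750 18.3750 23.2500] v=[-3.0000 3.5000 -2.5000 1.0000]
Step 2: x=[6.0469 12.2344 17.4219 23.6406] v=[-4.8125 5.4375 -3.8125 1.5625]
Step 3: x=[4.8614 13.4688 16.5977 24.0039] v=[-4.7422 4.9375 -3.2969 1.4532]
Step 4: x=[4.1441 14.0184 16.3081 24.1914] v=[-2.8692 2.1983 -1.1583 0.7501]
Step 5: x=[4.1431 13.6199 16.7177 24.1435] v=[-0.0041 -1.5940 1.6385 -0.1916]
Max displacement = 2.0184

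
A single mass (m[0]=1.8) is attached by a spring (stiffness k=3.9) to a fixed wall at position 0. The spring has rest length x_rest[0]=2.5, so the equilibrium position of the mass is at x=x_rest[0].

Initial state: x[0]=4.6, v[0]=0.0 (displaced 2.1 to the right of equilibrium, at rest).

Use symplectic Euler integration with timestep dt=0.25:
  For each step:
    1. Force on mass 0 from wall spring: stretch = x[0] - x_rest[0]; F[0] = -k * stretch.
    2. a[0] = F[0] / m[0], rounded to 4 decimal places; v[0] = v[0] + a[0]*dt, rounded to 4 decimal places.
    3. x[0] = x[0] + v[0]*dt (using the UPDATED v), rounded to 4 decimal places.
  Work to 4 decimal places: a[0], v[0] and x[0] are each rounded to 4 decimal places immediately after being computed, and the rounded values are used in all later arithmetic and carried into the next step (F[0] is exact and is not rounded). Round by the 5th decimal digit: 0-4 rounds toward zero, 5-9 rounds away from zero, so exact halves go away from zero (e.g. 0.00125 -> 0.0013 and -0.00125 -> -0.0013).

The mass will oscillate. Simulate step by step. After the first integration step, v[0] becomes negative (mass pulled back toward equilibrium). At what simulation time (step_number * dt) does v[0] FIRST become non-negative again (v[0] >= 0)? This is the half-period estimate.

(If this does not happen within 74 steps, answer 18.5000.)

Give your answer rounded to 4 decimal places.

Step 0: x=[4.6000] v=[0.0000]
Step 1: x=[4.3156] v=[-1.1375]
Step 2: x=[3.7854] v=[-2.1210]
Step 3: x=[3.0811] v=[-2.8173]
Step 4: x=[2.2981] v=[-3.1321]
Step 5: x=[1.5424] v=[-3.0227]
Step 6: x=[0.9164] v=[-2.5040]
Step 7: x=[0.5049] v=[-1.6462]
Step 8: x=[0.3635] v=[-0.5655]
Step 9: x=[0.5115] v=[0.5918]
First v>=0 after going negative at step 9, time=2.2500

Answer: 2.2500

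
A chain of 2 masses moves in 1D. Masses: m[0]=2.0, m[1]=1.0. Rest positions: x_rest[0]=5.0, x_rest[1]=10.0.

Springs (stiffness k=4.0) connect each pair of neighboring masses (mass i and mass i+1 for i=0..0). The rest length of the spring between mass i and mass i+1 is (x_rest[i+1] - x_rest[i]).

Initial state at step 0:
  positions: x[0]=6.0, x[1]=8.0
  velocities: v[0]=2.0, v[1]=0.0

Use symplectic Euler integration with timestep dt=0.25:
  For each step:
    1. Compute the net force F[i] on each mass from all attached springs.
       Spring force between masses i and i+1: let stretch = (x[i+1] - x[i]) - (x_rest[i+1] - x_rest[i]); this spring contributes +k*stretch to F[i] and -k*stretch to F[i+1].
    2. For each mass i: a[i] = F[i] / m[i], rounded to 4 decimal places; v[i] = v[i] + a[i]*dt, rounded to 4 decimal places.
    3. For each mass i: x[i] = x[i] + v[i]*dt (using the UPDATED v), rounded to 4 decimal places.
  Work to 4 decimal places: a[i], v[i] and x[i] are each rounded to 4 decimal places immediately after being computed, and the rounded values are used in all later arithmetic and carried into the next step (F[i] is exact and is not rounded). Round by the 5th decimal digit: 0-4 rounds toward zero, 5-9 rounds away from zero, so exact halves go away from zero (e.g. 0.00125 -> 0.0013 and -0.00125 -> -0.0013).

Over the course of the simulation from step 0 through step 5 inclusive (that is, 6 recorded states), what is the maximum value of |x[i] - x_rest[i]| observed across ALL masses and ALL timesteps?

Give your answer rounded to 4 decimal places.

Step 0: x=[6.0000 8.0000] v=[2.0000 0.0000]
Step 1: x=[6.1250 8.7500] v=[0.5000 3.0000]
Step 2: x=[5.9531 10.0938] v=[-0.6875 5.3750]
Step 3: x=[5.6738 11.6524] v=[-1.1172 6.2343]
Step 4: x=[5.5168 12.9663] v=[-0.6279 5.2557]
Step 5: x=[5.6660 13.6679] v=[0.5969 2.8062]
Max displacement = 3.6679

Answer: 3.6679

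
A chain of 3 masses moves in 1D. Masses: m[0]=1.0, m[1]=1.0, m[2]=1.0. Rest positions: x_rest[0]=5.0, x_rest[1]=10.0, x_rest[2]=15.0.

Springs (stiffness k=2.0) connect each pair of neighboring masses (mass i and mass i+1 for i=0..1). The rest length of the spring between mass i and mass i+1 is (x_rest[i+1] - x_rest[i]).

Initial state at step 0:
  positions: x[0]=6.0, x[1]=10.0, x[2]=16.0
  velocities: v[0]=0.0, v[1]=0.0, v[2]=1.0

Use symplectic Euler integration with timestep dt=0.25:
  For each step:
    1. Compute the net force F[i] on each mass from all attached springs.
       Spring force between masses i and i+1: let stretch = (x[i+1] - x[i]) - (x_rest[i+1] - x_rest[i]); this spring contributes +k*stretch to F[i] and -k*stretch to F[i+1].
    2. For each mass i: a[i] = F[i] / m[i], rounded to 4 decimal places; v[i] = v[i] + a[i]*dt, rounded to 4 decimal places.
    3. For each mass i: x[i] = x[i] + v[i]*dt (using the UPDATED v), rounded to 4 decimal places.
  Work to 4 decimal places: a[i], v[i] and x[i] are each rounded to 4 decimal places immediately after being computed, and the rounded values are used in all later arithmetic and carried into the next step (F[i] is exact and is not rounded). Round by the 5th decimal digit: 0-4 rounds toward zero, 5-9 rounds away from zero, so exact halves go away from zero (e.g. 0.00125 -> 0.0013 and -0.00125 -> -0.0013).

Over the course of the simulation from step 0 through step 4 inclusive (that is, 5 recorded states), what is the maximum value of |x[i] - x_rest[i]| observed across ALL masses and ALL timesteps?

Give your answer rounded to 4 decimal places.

Answer: 1.5733

Derivation:
Step 0: x=[6.0000 10.0000 16.0000] v=[0.0000 0.0000 1.0000]
Step 1: x=[5.8750 10.2500 16.1250] v=[-0.5000 1.0000 0.5000]
Step 2: x=[5.6719 10.6875 16.1406] v=[-0.8125 1.7500 0.0625]
Step 3: x=[5.4707 11.1797 16.0996] v=[-0.8047 1.9688 -0.1641]
Step 4: x=[5.3582 11.5733 16.0686] v=[-0.4502 1.5743 -0.1241]
Max displacement = 1.5733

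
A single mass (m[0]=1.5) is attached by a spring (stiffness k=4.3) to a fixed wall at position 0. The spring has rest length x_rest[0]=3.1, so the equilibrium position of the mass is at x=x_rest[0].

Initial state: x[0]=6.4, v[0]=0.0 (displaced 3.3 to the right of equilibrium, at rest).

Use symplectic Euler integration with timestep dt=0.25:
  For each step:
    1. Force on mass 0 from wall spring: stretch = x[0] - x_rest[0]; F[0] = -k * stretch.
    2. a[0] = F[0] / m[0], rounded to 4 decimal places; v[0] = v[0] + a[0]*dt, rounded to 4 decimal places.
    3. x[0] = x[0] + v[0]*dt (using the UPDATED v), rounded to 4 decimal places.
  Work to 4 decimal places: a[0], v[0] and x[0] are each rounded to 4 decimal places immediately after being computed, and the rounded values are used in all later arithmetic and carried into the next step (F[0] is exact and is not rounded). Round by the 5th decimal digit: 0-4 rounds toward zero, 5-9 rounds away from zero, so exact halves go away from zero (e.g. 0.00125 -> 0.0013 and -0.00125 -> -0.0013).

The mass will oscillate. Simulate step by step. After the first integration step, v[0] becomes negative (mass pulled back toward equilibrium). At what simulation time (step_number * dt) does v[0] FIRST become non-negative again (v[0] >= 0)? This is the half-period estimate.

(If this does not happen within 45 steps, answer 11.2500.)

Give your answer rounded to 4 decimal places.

Answer: 2.0000

Derivation:
Step 0: x=[6.4000] v=[0.0000]
Step 1: x=[5.8088] v=[-2.3650]
Step 2: x=[4.7322] v=[-4.3063]
Step 3: x=[3.3632] v=[-5.4761]
Step 4: x=[1.9470] v=[-5.6647]
Step 5: x=[0.7374] v=[-4.8384]
Step 6: x=[-0.0489] v=[-3.1452]
Step 7: x=[-0.2710] v=[-0.8885]
Step 8: x=[0.1109] v=[1.5274]
First v>=0 after going negative at step 8, time=2.0000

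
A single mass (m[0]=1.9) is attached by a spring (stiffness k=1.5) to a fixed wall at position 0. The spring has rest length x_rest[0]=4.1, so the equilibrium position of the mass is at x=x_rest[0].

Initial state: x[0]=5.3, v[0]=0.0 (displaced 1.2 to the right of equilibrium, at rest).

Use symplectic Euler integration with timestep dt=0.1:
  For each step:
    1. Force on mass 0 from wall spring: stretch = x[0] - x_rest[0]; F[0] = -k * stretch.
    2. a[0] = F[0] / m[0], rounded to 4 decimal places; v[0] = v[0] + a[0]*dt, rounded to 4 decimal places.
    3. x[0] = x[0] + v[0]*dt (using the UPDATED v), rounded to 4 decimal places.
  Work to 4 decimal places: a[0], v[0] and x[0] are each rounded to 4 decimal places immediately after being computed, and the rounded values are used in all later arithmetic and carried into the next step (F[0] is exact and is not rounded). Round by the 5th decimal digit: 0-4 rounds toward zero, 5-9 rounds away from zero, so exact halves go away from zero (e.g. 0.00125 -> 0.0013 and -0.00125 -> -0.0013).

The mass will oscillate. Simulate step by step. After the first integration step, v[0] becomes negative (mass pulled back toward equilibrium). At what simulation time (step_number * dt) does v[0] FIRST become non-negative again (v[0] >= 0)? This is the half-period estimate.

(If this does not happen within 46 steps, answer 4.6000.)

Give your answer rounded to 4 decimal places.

Step 0: x=[5.3000] v=[0.0000]
Step 1: x=[5.2905] v=[-0.0947]
Step 2: x=[5.2716] v=[-0.1887]
Step 3: x=[5.2435] v=[-0.2812]
Step 4: x=[5.2064] v=[-0.3715]
Step 5: x=[5.1605] v=[-0.4589]
Step 6: x=[5.1062] v=[-0.5426]
Step 7: x=[5.0440] v=[-0.6220]
Step 8: x=[4.9744] v=[-0.6965]
Step 9: x=[4.8979] v=[-0.7655]
Step 10: x=[4.8151] v=[-0.8285]
Step 11: x=[4.7266] v=[-0.8850]
Step 12: x=[4.6332] v=[-0.9345]
Step 13: x=[4.5355] v=[-0.9766]
Step 14: x=[4.4344] v=[-1.0110]
Step 15: x=[4.3307] v=[-1.0374]
Step 16: x=[4.2251] v=[-1.0556]
Step 17: x=[4.1186] v=[-1.0655]
Step 18: x=[4.0119] v=[-1.0670]
Step 19: x=[3.9059] v=[-1.0600]
Step 20: x=[3.8014] v=[-1.0447]
Step 21: x=[3.6993] v=[-1.0211]
Step 22: x=[3.6004] v=[-0.9895]
Step 23: x=[3.5054] v=[-0.9501]
Step 24: x=[3.4151] v=[-0.9032]
Step 25: x=[3.3302] v=[-0.8491]
Step 26: x=[3.2514] v=[-0.7883]
Step 27: x=[3.1793] v=[-0.7213]
Step 28: x=[3.1144] v=[-0.6486]
Step 29: x=[3.0573] v=[-0.5708]
Step 30: x=[3.0085] v=[-0.4885]
Step 31: x=[2.9683] v=[-0.4023]
Step 32: x=[2.9370] v=[-0.3130]
Step 33: x=[2.9149] v=[-0.2212]
Step 34: x=[2.9021] v=[-0.1276]
Step 35: x=[2.8988] v=[-0.0330]
Step 36: x=[2.9050] v=[0.0618]
First v>=0 after going negative at step 36, time=3.6000

Answer: 3.6000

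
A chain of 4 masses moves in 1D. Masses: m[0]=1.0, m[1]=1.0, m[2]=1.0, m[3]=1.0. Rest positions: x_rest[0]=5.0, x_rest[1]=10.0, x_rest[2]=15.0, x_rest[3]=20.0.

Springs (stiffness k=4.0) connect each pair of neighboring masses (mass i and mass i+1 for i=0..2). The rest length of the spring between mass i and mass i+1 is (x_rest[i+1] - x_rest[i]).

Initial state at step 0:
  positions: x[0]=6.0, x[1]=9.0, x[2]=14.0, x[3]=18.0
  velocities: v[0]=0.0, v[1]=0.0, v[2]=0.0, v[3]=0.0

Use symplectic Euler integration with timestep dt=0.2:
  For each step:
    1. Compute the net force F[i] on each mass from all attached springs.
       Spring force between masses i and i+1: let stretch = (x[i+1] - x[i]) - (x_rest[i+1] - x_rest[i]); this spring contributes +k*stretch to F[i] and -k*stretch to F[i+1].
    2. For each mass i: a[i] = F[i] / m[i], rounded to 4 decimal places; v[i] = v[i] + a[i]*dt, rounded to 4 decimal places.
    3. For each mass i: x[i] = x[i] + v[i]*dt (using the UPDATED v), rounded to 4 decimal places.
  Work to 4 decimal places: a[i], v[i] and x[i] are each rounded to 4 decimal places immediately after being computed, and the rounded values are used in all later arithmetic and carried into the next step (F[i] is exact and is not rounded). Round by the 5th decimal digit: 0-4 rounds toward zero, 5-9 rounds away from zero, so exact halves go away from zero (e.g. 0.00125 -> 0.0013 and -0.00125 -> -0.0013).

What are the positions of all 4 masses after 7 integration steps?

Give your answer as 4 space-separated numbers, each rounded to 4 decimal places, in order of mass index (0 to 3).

Answer: 3.4719 8.5252 15.1831 19.8197

Derivation:
Step 0: x=[6.0000 9.0000 14.0000 18.0000] v=[0.0000 0.0000 0.0000 0.0000]
Step 1: x=[5.6800 9.3200 13.8400 18.1600] v=[-1.6000 1.6000 -0.8000 0.8000]
Step 2: x=[5.1424 9.7808 13.6480 18.4288] v=[-2.6880 2.3040 -0.9600 1.3440]
Step 3: x=[4.5469 10.1182 13.6022 18.7327] v=[-2.9773 1.6870 -0.2291 1.5194]
Step 4: x=[4.0428 10.1216 13.8198 19.0157] v=[-2.5203 0.0172 1.0881 1.4150]
Step 5: x=[3.7113 9.7441 14.2771 19.2674] v=[-1.6573 -1.8873 2.2863 1.2583]
Step 6: x=[3.5451 9.1267 14.8075 19.5206] v=[-0.8311 -3.0871 2.6521 1.2661]
Step 7: x=[3.4719 8.5252 15.1831 19.8197] v=[-0.3658 -3.0077 1.8779 1.4956]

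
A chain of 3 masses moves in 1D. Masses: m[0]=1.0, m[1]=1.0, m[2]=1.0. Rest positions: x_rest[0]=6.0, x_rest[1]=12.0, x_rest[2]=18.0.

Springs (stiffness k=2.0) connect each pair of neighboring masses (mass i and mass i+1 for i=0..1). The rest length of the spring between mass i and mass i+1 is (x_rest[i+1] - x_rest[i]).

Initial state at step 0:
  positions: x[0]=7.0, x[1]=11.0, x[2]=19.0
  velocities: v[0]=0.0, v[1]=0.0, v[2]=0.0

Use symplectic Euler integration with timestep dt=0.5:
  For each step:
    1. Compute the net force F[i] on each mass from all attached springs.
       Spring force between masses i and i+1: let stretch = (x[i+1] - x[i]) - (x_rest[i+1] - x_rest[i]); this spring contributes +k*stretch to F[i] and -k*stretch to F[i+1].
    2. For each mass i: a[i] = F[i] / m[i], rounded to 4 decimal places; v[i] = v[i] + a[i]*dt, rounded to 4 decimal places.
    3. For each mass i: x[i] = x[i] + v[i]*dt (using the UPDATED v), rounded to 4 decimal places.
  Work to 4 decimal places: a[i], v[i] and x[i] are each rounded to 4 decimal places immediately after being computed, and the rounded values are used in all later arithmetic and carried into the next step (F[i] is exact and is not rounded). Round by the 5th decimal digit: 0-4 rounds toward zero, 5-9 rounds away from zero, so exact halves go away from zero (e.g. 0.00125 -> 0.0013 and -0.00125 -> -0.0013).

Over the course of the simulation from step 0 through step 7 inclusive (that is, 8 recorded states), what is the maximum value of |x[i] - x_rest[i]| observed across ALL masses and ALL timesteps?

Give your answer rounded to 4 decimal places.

Answer: 2.0000

Derivation:
Step 0: x=[7.0000 11.0000 19.0000] v=[0.0000 0.0000 0.0000]
Step 1: x=[6.0000 13.0000 18.0000] v=[-2.0000 4.0000 -2.0000]
Step 2: x=[5.5000 14.0000 17.5000] v=[-1.0000 2.0000 -1.0000]
Step 3: x=[6.2500 12.5000 18.2500] v=[1.5000 -3.0000 1.5000]
Step 4: x=[7.1250 10.7500 19.1250] v=[1.7500 -3.5000 1.7500]
Step 5: x=[6.8125 11.3750 18.8125] v=[-0.6250 1.2500 -0.6250]
Step 6: x=[5.7813 13.4375 17.7813] v=[-2.0625 4.1250 -2.0625]
Step 7: x=[5.5782 13.8438 17.5782] v=[-0.4063 0.8126 -0.4063]
Max displacement = 2.0000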